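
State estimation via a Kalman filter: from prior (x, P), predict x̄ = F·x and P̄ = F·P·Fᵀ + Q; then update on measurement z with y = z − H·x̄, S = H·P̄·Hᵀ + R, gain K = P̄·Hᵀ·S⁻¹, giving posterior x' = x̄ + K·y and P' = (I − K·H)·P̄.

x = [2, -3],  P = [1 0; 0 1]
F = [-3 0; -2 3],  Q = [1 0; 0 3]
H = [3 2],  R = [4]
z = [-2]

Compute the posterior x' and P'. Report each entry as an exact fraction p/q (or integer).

x̄ = F·x = [-6, -13]
P̄ = F·P·Fᵀ + Q = [10 6; 6 16]
y = z − H·x̄ = [42]
S = H·P̄·Hᵀ + R = [230]
K = P̄·Hᵀ·S⁻¹ = [21/115; 5/23]
x' = x̄ + K·y = [192/115, -89/23]
P' = (I − K·H)·P̄ = [268/115 -72/23; -72/23 118/23]

x' = [192/115, -89/23]
P' = [268/115 -72/23; -72/23 118/23]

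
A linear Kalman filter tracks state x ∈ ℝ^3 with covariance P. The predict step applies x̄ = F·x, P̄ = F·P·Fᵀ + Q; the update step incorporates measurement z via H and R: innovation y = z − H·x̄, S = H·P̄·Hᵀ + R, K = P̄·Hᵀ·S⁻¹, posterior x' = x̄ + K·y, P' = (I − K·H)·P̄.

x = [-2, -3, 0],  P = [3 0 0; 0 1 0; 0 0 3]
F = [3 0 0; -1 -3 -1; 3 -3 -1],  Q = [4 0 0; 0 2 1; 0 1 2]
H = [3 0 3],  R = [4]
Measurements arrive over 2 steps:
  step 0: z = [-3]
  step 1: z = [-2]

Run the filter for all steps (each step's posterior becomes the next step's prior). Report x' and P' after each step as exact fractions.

step 0: x̄ = F·x = [-6, 11, 3]
step 0: P̄ = F·P·Fᵀ + Q = [31 -9 27; -9 17 4; 27 4 41]
step 0: y = z − H·x̄ = [6]
step 0: S = H·P̄·Hᵀ + R = [1138]
step 0: K = P̄·Hᵀ·S⁻¹ = [87/569; -15/1138; 102/569]
step 0: x' = x̄ + K·y = [-2892/569, 6214/569, 2319/569]
step 0: P' = (I − K·H)·P̄ = [2501/569 -3816/569 -2385/569; -3816/569 19121/1138 3806/569; -2385/569 3806/569 2521/569]
step 1: x̄ = F·x = [-8676/569, -18069/569, -29637/569]
step 1: P̄ = F·P·Fᵀ + Q = [24785/569 33996/569 64008/569; 33996/569 174749/1138 264267/1138; 64008/569 264267/1138 436093/1138]
step 1: y = z − H·x̄ = [113801/569]
step 1: S = H·P̄·Hᵀ + R = [6679807/1138]
step 1: K = P̄·Hᵀ·S⁻¹ = [532758/6679807; 996777/6679807; 1692327/6679807]
step 1: x' = x̄ + K·y = [4700154/6679807, -12764874/6679807, -9456828/6679807]
step 1: P' = (I − K·H)·P̄ = [41552677/6679807 -67546119/6679807 -40842333/6679807; -67546119/6679807 152658353/6679807 68875155/6679807; -40842333/6679807 68875155/6679807 43098769/6679807]

step 0: x' = [-2892/569, 6214/569, 2319/569], P' = [2501/569 -3816/569 -2385/569; -3816/569 19121/1138 3806/569; -2385/569 3806/569 2521/569]
step 1: x' = [4700154/6679807, -12764874/6679807, -9456828/6679807], P' = [41552677/6679807 -67546119/6679807 -40842333/6679807; -67546119/6679807 152658353/6679807 68875155/6679807; -40842333/6679807 68875155/6679807 43098769/6679807]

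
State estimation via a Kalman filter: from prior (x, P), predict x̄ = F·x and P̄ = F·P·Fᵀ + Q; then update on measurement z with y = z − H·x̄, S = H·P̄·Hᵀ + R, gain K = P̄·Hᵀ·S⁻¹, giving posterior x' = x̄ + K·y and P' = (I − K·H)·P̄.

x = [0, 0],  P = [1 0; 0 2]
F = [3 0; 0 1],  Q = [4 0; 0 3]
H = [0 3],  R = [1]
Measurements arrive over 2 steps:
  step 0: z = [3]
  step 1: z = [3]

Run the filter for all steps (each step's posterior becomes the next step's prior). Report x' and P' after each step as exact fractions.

step 0: x̄ = F·x = [0, 0]
step 0: P̄ = F·P·Fᵀ + Q = [13 0; 0 5]
step 0: y = z − H·x̄ = [3]
step 0: S = H·P̄·Hᵀ + R = [46]
step 0: K = P̄·Hᵀ·S⁻¹ = [0; 15/46]
step 0: x' = x̄ + K·y = [0, 45/46]
step 0: P' = (I − K·H)·P̄ = [13 0; 0 5/46]
step 1: x̄ = F·x = [0, 45/46]
step 1: P̄ = F·P·Fᵀ + Q = [121 0; 0 143/46]
step 1: y = z − H·x̄ = [3/46]
step 1: S = H·P̄·Hᵀ + R = [1333/46]
step 1: K = P̄·Hᵀ·S⁻¹ = [0; 429/1333]
step 1: x' = x̄ + K·y = [0, 1332/1333]
step 1: P' = (I − K·H)·P̄ = [121 0; 0 143/1333]

step 0: x' = [0, 45/46], P' = [13 0; 0 5/46]
step 1: x' = [0, 1332/1333], P' = [121 0; 0 143/1333]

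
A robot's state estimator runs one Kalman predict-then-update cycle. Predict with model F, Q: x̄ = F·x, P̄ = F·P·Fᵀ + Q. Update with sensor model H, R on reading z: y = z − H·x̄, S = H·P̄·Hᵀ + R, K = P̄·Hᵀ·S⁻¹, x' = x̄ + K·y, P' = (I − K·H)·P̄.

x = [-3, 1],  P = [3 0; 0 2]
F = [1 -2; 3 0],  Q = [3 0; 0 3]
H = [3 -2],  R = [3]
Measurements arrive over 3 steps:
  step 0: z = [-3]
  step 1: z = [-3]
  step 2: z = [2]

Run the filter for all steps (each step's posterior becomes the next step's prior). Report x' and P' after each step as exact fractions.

step 0: x̄ = F·x = [-5, -9]
step 0: P̄ = F·P·Fᵀ + Q = [14 9; 9 30]
step 0: y = z − H·x̄ = [-6]
step 0: S = H·P̄·Hᵀ + R = [141]
step 0: K = P̄·Hᵀ·S⁻¹ = [8/47; -11/47]
step 0: x' = x̄ + K·y = [-283/47, -357/47]
step 0: P' = (I − K·H)·P̄ = [466/47 687/47; 687/47 1047/47]
step 1: x̄ = F·x = [431/47, -849/47]
step 1: P̄ = F·P·Fᵀ + Q = [2047/47 -2724/47; -2724/47 4335/47]
step 1: y = z − H·x̄ = [-3132/47]
step 1: S = H·P̄·Hᵀ + R = [68592/47]
step 1: K = P̄·Hᵀ·S⁻¹ = [3863/22864; -2807/11432]
step 1: x' = x̄ + K·y = [-11939/5716, -4863/2858]
step 1: P' = (I − K·H)·P̄ = [43283/22864 29565/11432; 29565/11432 24279/5716]
step 2: x̄ = F·x = [7513/5716, -35817/5716]
step 2: P̄ = F·P·Fᵀ + Q = [263819/22864 -224931/22864; -224931/22864 458139/22864]
step 2: y = z − H·x̄ = [-82741/5716]
step 2: S = H·P̄·Hᵀ + R = [6974691/22864]
step 2: K = P̄·Hᵀ·S⁻¹ = [413773/2324897; -530357/2324897]
step 2: x' = x̄ + K·y = [-2933702/2324897, -6890932/2324897]
step 2: P' = (I − K·H)·P̄ = [4361779/2324897 5922009/2324897; 5922009/2324897 9678549/2324897]

step 0: x' = [-283/47, -357/47], P' = [466/47 687/47; 687/47 1047/47]
step 1: x' = [-11939/5716, -4863/2858], P' = [43283/22864 29565/11432; 29565/11432 24279/5716]
step 2: x' = [-2933702/2324897, -6890932/2324897], P' = [4361779/2324897 5922009/2324897; 5922009/2324897 9678549/2324897]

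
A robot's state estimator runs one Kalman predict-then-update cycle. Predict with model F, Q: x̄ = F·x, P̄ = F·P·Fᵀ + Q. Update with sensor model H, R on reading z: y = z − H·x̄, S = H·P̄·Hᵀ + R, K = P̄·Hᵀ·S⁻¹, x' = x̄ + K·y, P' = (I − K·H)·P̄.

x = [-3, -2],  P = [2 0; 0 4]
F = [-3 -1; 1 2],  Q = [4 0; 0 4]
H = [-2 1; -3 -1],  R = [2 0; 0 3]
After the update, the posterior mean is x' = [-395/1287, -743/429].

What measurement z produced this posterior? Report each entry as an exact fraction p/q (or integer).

z = [-1, 3]

x̄ = F·x = [11, -7]
P̄ = F·P·Fᵀ + Q = [26 -14; -14 22]
S = H·P̄·Hᵀ + R = [184 148; 148 175]
K = P̄·Hᵀ·S⁻¹ = [-1039/5148 -251/1287; 965/1716 -155/429]
x' − x̄ = [-14552/1287, 2260/429] = K·y
y = (KᵀK)⁻¹·Kᵀ·(x' − x̄) = [28, 29]
z = y + H·x̄ = [28, 29] + [-29, -26] = [-1, 3]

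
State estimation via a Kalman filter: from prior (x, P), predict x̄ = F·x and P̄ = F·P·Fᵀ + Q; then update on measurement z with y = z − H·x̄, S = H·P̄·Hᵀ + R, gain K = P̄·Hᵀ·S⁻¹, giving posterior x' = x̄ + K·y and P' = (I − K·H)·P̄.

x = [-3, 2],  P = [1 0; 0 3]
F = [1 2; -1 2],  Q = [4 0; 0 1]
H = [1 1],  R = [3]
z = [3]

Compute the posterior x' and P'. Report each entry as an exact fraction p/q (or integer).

x̄ = F·x = [1, 7]
P̄ = F·P·Fᵀ + Q = [17 11; 11 14]
y = z − H·x̄ = [-5]
S = H·P̄·Hᵀ + R = [56]
K = P̄·Hᵀ·S⁻¹ = [1/2; 25/56]
x' = x̄ + K·y = [-3/2, 267/56]
P' = (I − K·H)·P̄ = [3 -3/2; -3/2 159/56]

x' = [-3/2, 267/56]
P' = [3 -3/2; -3/2 159/56]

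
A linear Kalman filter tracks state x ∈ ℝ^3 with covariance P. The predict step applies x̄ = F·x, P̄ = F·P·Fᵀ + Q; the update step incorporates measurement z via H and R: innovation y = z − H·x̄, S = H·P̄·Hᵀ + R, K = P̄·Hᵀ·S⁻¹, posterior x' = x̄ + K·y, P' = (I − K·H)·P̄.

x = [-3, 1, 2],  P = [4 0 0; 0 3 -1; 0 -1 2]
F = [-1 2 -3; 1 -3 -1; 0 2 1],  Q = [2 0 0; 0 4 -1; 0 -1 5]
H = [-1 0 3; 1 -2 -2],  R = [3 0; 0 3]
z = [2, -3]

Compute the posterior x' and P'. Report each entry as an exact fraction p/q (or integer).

x̄ = F·x = [-1, -8, 4]
P̄ = F·P·Fᵀ + Q = [48 -23 10; -23 31 -16; 10 -16 15]
y = z − H·x̄ = [-11, -10]
S = H·P̄·Hᵀ + R = [126 -38; -38 159]
K = P̄·Hᵀ·S⁻¹ = [-5/1859 864/1859; -5989/18590 -3814/9295; 6021/18590 1421/9295]
x' = x̄ + K·y = [-10444/1859, -6561/18590, -20291/18590]
P' = (I − K·H)·P̄ = [25206/1859 2910/1859 8397/1859; 2910/1859 22281/18590 3711/18590; 8397/1859 3711/18590 34011/18590]

x' = [-10444/1859, -6561/18590, -20291/18590]
P' = [25206/1859 2910/1859 8397/1859; 2910/1859 22281/18590 3711/18590; 8397/1859 3711/18590 34011/18590]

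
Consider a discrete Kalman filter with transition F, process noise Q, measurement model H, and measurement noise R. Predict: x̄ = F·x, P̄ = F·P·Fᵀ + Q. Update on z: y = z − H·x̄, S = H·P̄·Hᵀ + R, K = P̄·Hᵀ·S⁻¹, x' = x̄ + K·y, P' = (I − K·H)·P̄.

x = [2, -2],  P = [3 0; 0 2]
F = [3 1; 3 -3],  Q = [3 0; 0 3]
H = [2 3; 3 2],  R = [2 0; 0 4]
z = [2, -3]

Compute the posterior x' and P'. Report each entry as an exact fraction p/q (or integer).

x' = [-16879/6419, 15738/6419]
P' = [48436/32095 -39252/32095; -39252/32095 37614/32095]

x̄ = F·x = [4, 12]
P̄ = F·P·Fᵀ + Q = [32 21; 21 48]
y = z − H·x̄ = [-42, -39]
S = H·P̄·Hᵀ + R = [814 753; 753 736]
K = P̄·Hᵀ·S⁻¹ = [-10442/32095 16701/32095; 17169/32095 -10632/32095]
x' = x̄ + K·y = [-16879/6419, 15738/6419]
P' = (I − K·H)·P̄ = [48436/32095 -39252/32095; -39252/32095 37614/32095]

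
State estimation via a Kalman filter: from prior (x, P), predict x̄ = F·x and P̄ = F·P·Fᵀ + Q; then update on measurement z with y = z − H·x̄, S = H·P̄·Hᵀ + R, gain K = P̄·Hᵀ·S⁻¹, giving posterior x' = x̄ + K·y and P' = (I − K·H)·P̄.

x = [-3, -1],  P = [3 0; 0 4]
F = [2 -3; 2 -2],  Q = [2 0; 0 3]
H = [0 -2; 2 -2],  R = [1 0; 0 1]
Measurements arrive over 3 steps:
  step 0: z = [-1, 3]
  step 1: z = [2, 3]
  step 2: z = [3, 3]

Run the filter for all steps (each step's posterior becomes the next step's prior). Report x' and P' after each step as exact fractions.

step 0: x̄ = F·x = [-3, -4]
step 0: P̄ = F·P·Fᵀ + Q = [50 36; 36 31]
step 0: y = z − H·x̄ = [-9, 1]
step 0: S = H·P̄·Hᵀ + R = [125 -20; -20 37]
step 0: K = P̄·Hᵀ·S⁻¹ = [-2104/4225 412/845; -2094/4225 2/845]
step 0: x' = x̄ + K·y = [8321/4225, 1956/4225]
step 0: P' = (I − K·H)·P̄ = [2082/4225 1052/4225; 1052/4225 1047/4225]
step 1: x̄ = F·x = [10774/4225, 2546/845]
step 1: P̄ = F·P·Fᵀ + Q = [13577/4225 818/845; 818/845 671/169]
step 1: y = z − H·x̄ = [6782/845, 16587/4225]
step 1: S = H·P̄·Hᵀ + R = [2853/169 10148/845; 10148/845 92913/4225]
step 1: K = P̄·Hᵀ·S⁻¹ = [-407756/959165 83710/191833; -433126/959165 -5074/191833]
step 1: x' = x̄ + K·y = [816456/959165, -685904/959165]
step 1: P' = (I − K·H)·P̄ = [413153/959165 203878/959165; 203878/959165 216563/959165]
step 2: x̄ = F·x = [3690624/959165, 600944/191833]
step 2: P̄ = F·P·Fᵀ + Q = [3073473/959165 182642/191833; 182642/191833 753067/191833]
step 2: y = z − H·x̄ = [1777387/191833, 1505687/959165]
step 2: S = H·P̄·Hᵀ + R = [3204101/191833 2281700/191833; 2281700/191833 21008717/959165]
step 2: K = P̄·Hᵀ·S⁻¹ = [-91393516/215204249 93887622/215204249; -97097766/215204249 -5704250/215204249]
step 2: x' = x̄ + K·y = [128648462/215204249, -234434992/215204249]
step 2: P' = (I − K·H)·P̄ = [92640569/215204249 45696758/215204249; 45696758/215204249 48548883/215204249]

step 0: x' = [8321/4225, 1956/4225], P' = [2082/4225 1052/4225; 1052/4225 1047/4225]
step 1: x' = [816456/959165, -685904/959165], P' = [413153/959165 203878/959165; 203878/959165 216563/959165]
step 2: x' = [128648462/215204249, -234434992/215204249], P' = [92640569/215204249 45696758/215204249; 45696758/215204249 48548883/215204249]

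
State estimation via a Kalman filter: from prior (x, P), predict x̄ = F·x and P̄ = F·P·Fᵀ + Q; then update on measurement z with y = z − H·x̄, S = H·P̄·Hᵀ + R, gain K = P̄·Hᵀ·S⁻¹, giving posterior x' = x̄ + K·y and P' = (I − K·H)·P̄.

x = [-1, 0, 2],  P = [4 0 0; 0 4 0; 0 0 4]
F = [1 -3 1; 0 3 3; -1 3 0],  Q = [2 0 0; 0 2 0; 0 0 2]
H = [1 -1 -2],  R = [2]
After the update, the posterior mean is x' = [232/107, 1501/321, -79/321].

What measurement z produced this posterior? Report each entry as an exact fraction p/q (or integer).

z = [-2]

x̄ = F·x = [1, 6, 1]
P̄ = F·P·Fᵀ + Q = [46 -24 -40; -24 74 36; -40 36 42]
S = H·P̄·Hᵀ + R = [642]
K = P̄·Hᵀ·S⁻¹ = [25/107; -85/321; -80/321]
x' − x̄ = [125/107, -425/321, -400/321] = K·y
y = (KᵀK)⁻¹·Kᵀ·(x' − x̄) = [5]
z = y + H·x̄ = [5] + [-7] = [-2]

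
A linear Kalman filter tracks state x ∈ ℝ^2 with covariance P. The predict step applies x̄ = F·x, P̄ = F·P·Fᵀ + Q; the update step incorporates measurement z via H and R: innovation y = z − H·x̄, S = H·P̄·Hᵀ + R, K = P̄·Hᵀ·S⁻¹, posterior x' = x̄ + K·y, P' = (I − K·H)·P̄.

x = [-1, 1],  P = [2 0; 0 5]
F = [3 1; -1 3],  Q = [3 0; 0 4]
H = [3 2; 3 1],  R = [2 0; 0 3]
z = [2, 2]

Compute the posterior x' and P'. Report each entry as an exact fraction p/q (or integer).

x' = [1174/4509, 3304/4509]
P' = [1954/1503 -3314/1503; -3314/1503 6259/1503]

x̄ = F·x = [-2, 4]
P̄ = F·P·Fᵀ + Q = [26 9; 9 51]
y = z − H·x̄ = [0, 4]
S = H·P̄·Hᵀ + R = [548 417; 417 342]
K = P̄·Hᵀ·S⁻¹ = [-383/1503 2548/4509; 1288/1503 -3683/4509]
x' = x̄ + K·y = [1174/4509, 3304/4509]
P' = (I − K·H)·P̄ = [1954/1503 -3314/1503; -3314/1503 6259/1503]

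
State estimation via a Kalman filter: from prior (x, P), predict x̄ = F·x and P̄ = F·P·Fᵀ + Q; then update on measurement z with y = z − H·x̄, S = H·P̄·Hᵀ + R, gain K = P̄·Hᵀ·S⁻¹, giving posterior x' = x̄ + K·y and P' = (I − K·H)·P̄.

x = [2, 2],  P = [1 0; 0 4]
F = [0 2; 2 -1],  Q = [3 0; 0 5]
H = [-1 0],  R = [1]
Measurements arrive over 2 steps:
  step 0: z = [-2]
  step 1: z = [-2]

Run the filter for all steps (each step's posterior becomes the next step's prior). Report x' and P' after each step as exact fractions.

step 0: x̄ = F·x = [4, 2]
step 0: P̄ = F·P·Fᵀ + Q = [19 -8; -8 13]
step 0: y = z − H·x̄ = [2]
step 0: S = H·P̄·Hᵀ + R = [20]
step 0: K = P̄·Hᵀ·S⁻¹ = [-19/20; 2/5]
step 0: x' = x̄ + K·y = [21/10, 14/5]
step 0: P' = (I − K·H)·P̄ = [19/20 -2/5; -2/5 49/5]
step 1: x̄ = F·x = [28/5, 7/5]
step 1: P̄ = F·P·Fᵀ + Q = [211/5 -106/5; -106/5 101/5]
step 1: y = z − H·x̄ = [18/5]
step 1: S = H·P̄·Hᵀ + R = [216/5]
step 1: K = P̄·Hᵀ·S⁻¹ = [-211/216; 53/108]
step 1: x' = x̄ + K·y = [25/12, 19/6]
step 1: P' = (I − K·H)·P̄ = [211/216 -53/108; -53/108 529/54]

step 0: x' = [21/10, 14/5], P' = [19/20 -2/5; -2/5 49/5]
step 1: x' = [25/12, 19/6], P' = [211/216 -53/108; -53/108 529/54]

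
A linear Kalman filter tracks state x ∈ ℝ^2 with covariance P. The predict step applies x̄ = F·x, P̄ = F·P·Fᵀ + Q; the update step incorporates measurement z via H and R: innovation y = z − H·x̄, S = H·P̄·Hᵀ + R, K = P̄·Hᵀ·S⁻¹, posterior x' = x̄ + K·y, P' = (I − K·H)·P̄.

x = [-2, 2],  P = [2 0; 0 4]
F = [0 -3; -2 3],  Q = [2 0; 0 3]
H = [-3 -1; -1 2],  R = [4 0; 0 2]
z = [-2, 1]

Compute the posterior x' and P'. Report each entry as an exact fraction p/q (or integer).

x' = [5923/12922, 10635/12922]
P' = [2281/6461 173/6461; 173/6461 2789/6461]

x̄ = F·x = [-6, 10]
P̄ = F·P·Fᵀ + Q = [38 -36; -36 47]
y = z − H·x̄ = [-10, -25]
S = H·P̄·Hᵀ + R = [177 200; 200 372]
K = P̄·Hᵀ·S⁻¹ = [-1754/6461 -1935/12922; -827/6461 5405/12922]
x' = x̄ + K·y = [5923/12922, 10635/12922]
P' = (I − K·H)·P̄ = [2281/6461 173/6461; 173/6461 2789/6461]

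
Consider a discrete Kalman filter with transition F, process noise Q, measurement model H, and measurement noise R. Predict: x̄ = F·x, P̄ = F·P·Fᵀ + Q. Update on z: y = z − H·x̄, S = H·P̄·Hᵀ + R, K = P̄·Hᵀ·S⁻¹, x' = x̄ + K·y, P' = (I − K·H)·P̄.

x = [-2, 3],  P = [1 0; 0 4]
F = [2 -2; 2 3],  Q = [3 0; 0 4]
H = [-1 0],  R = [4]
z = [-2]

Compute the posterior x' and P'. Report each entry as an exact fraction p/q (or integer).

x̄ = F·x = [-10, 5]
P̄ = F·P·Fᵀ + Q = [23 -20; -20 44]
y = z − H·x̄ = [-12]
S = H·P̄·Hᵀ + R = [27]
K = P̄·Hᵀ·S⁻¹ = [-23/27; 20/27]
x' = x̄ + K·y = [2/9, -35/9]
P' = (I − K·H)·P̄ = [92/27 -80/27; -80/27 788/27]

x' = [2/9, -35/9]
P' = [92/27 -80/27; -80/27 788/27]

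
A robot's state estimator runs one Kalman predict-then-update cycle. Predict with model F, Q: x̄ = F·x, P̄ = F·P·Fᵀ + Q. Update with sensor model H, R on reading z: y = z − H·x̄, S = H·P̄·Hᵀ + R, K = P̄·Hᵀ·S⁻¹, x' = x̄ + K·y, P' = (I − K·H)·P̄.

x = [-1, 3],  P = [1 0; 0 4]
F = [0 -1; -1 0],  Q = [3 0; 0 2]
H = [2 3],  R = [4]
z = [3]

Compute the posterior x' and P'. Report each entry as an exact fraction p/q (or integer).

x' = [-93/59, 113/59]
P' = [217/59 -126/59; -126/59 96/59]

x̄ = F·x = [-3, 1]
P̄ = F·P·Fᵀ + Q = [7 0; 0 3]
y = z − H·x̄ = [6]
S = H·P̄·Hᵀ + R = [59]
K = P̄·Hᵀ·S⁻¹ = [14/59; 9/59]
x' = x̄ + K·y = [-93/59, 113/59]
P' = (I − K·H)·P̄ = [217/59 -126/59; -126/59 96/59]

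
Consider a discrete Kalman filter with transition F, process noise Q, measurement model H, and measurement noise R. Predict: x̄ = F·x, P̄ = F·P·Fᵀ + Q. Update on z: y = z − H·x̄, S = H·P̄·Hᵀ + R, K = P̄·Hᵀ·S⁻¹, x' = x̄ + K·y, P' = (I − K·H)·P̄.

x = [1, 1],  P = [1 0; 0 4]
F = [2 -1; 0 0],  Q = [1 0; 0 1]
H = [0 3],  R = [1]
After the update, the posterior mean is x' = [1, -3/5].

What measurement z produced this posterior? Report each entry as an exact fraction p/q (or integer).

z = [-2]

x̄ = F·x = [1, 0]
P̄ = F·P·Fᵀ + Q = [9 0; 0 1]
S = H·P̄·Hᵀ + R = [10]
K = P̄·Hᵀ·S⁻¹ = [0; 3/10]
x' − x̄ = [0, -3/5] = K·y
y = (KᵀK)⁻¹·Kᵀ·(x' − x̄) = [-2]
z = y + H·x̄ = [-2] + [0] = [-2]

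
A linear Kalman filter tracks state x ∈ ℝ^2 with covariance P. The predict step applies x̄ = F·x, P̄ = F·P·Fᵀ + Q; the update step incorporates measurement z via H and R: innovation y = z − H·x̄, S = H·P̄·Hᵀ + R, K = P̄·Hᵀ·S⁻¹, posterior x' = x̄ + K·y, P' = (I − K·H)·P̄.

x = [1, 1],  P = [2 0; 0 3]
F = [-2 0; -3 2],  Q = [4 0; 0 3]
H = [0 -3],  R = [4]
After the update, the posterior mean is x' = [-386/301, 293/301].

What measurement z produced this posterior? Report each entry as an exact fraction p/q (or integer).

x̄ = F·x = [-2, -1]
P̄ = F·P·Fᵀ + Q = [12 12; 12 33]
S = H·P̄·Hᵀ + R = [301]
K = P̄·Hᵀ·S⁻¹ = [-36/301; -99/301]
x' − x̄ = [216/301, 594/301] = K·y
y = (KᵀK)⁻¹·Kᵀ·(x' − x̄) = [-6]
z = y + H·x̄ = [-6] + [3] = [-3]

z = [-3]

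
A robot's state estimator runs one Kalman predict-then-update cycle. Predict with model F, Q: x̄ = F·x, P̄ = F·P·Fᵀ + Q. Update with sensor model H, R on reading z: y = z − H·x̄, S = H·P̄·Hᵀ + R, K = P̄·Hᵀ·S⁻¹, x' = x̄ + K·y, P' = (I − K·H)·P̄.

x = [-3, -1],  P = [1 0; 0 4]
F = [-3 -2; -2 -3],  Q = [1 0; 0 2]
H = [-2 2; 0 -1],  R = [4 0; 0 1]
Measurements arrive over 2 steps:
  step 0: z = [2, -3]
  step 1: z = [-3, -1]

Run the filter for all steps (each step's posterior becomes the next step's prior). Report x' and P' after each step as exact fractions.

step 0: x' = [259/81, 91/27], P' = [410/243 74/81; 74/81 26/27]
step 1: x' = [106237/68688, 13633/34344], P' = [60085/34344 16513/17172; 16513/17172 8293/8586]

step 0: x̄ = F·x = [11, 9]
step 0: P̄ = F·P·Fᵀ + Q = [26 30; 30 42]
step 0: y = z − H·x̄ = [6, 6]
step 0: S = H·P̄·Hᵀ + R = [36 -24; -24 43]
step 0: K = P̄·Hᵀ·S⁻¹ = [-94/243 -74/81; 2/81 -26/27]
step 0: x' = x̄ + K·y = [259/81, 91/27]
step 0: P' = (I − K·H)·P̄ = [410/243 74/81; 74/81 26/27]
step 1: x̄ = F·x = [-49/3, -1337/81]
step 1: P̄ = F·P·Fᵀ + Q = [31 250/9; 250/9 6896/243]
step 1: y = z − H·x̄ = [-215/81, -1418/81]
step 1: S = H·P̄·Hᵀ + R = [4688/243 -292/243; -292/243 7139/243]
step 1: K = P̄·Hᵀ·S⁻¹ = [-27059/68688 -16513/17172; 73/34344 -8293/8586]
step 1: x' = x̄ + K·y = [106237/68688, 13633/34344]
step 1: P' = (I − K·H)·P̄ = [60085/34344 16513/17172; 16513/17172 8293/8586]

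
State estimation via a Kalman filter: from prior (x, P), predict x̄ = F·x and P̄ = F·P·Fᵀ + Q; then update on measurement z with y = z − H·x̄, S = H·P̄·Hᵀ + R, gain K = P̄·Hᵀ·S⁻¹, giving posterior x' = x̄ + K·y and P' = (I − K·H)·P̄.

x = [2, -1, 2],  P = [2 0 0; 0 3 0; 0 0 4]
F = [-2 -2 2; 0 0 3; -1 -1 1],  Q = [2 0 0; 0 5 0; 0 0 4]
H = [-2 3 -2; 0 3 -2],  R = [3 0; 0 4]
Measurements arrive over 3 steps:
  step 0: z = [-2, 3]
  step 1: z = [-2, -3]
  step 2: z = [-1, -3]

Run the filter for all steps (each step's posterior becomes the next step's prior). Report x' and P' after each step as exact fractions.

step 0: x' = [97102/38903, 82173/38903, 63157/38903], P' = [65066/38903 45060/38903 30454/38903; 45060/38903 111544/38903 131202/38903; 30454/38903 131202/38903 180383/38903]
step 1: x' = [-538684046/558667529, -784854879/558667529, -216243233/558667529], P' = [867530492/558667529 563073666/558667529 351317749/558667529; 563073666/558667529 1524475678/558667529 1813661145/558667529; 351317749/558667529 1813661145/558667529 5059775941/1117335058]
step 2: x' = [-14485533019732/30163101203609, -24853854017589/30163101203609, -693563668126/30163101203609], P' = [46787257545254/30163101203609 30455131075476/30163101203609 19060341143746/30163101203609; 30455131075476/30163101203609 82422358807576/30163101203609 98052816325194/30163101203609; 19060341143746/30163101203609 98052816325194/30163101203609 136730556301517/30163101203609]

step 0: x̄ = F·x = [2, 6, 1]
step 0: P̄ = F·P·Fᵀ + Q = [38 24 18; 24 41 12; 18 12 13]
step 0: y = z − H·x̄ = [-14, -13]
step 0: S = H·P̄·Hᵀ + R = [288 205; 205 281]
step 0: K = P̄·Hᵀ·S⁻¹ = [-18620/38903 18568/38903; -5964/38903 18057/38903; -9356/38903 8210/38903]
step 0: x' = x̄ + K·y = [97102/38903, 82173/38903, 63157/38903]
step 0: P' = (I − K·H)·P̄ = [65066/38903 45060/38903 30454/38903; 45060/38903 111544/38903 131202/38903; 30454/38903 131202/38903 180383/38903]
step 1: x̄ = F·x = [-232236/38903, 189471/38903, -116118/38903]
step 1: P̄ = F·P·Fᵀ + Q = [573010/38903 112362/38903 247602/38903; 112362/38903 1817962/38903 56181/38903; 247602/38903 56181/38903 279413/38903]
step 1: y = z − H·x̄ = [-1342927/38903, -917358/38903]
step 1: S = H·P̄·Hᵀ + R = [19846359/38903 17121374/38903; 17121374/38903 16960750/38903]
step 1: K = P̄·Hᵀ·S⁻¹ = [-249491828/558667529 246646375/558667529; -60014196/558667529 236526186/558667529; -107142668/558667529 190603747/1117335058]
step 1: x' = x̄ + K·y = [-538684046/558667529, -784854879/558667529, -216243233/558667529]
step 1: P' = (I − K·H)·P̄ = [867530492/558667529 563073666/558667529 351317749/558667529; 563073666/558667529 1524475678/558667529 1813661145/558667529; 351317749/558667529 1813661145/558667529 5059775941/1117335058]
step 2: x̄ = F·x = [2214591384/558667529, -648729699/558667529, 1107295692/558667529]
step 2: P̄ = F·P·Fᵀ + Q = [7989669796/558667529 2189454459/558667529 3436167369/558667529; 2189454459/558667529 51124658759/1117335058 2189454459/1117335058; 3436167369/558667529 2189454459/1117335058 7905507601/1117335058]
step 2: y = z − H·x̄ = [1147327960/79809647, 2484777894/558667529]
step 2: S = H·P̄·Hᵀ + R = [76453091451/159619294 66669484453/159619294; 66669484453/159619294 469939845959/1117335058]
step 2: K = P̄·Hᵀ·S⁻¹ = [-13443268050524/30163101203609 1210107066794/2742100109419; -3249606126204/30163101203609 1162760085735/2742100109419; -5807781971648/30163101203609 470394008467/2742100109419]
step 2: x' = x̄ + K·y = [-14485533019732/30163101203609, -24853854017589/30163101203609, -693563668126/30163101203609]
step 2: P' = (I − K·H)·P̄ = [46787257545254/30163101203609 30455131075476/30163101203609 19060341143746/30163101203609; 30455131075476/30163101203609 82422358807576/30163101203609 98052816325194/30163101203609; 19060341143746/30163101203609 98052816325194/30163101203609 136730556301517/30163101203609]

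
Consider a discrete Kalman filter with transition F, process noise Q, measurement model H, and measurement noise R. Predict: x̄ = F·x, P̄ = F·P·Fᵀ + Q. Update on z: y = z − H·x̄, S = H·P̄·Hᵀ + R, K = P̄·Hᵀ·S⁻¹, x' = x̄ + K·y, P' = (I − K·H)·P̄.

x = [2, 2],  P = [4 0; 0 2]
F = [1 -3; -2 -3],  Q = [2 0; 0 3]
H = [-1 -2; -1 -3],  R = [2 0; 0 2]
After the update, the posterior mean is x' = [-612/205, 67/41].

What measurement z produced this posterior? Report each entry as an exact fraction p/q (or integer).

z = [1, -3]

x̄ = F·x = [-4, -10]
P̄ = F·P·Fᵀ + Q = [24 10; 10 37]
S = H·P̄·Hᵀ + R = [214 296; 296 419]
K = P̄·Hᵀ·S⁻¹ = [-1226/1025 734/1025; 62/205 -103/205]
x' − x̄ = [208/205, 477/41] = K·y
y = (KᵀK)⁻¹·Kᵀ·(x' − x̄) = [-23, -37]
z = y + H·x̄ = [-23, -37] + [24, 34] = [1, -3]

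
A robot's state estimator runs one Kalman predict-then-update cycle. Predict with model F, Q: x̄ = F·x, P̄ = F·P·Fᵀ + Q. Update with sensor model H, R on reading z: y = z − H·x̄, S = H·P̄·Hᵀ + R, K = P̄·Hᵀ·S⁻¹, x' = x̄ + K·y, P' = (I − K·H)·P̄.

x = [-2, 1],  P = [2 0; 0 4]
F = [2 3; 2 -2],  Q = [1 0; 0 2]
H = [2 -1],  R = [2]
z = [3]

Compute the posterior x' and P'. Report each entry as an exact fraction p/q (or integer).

x' = [-189/136, -787/136]
P' = [251/68 449/68; 449/68 927/68]

x̄ = F·x = [-1, -6]
P̄ = F·P·Fᵀ + Q = [45 -16; -16 26]
y = z − H·x̄ = [-1]
S = H·P̄·Hᵀ + R = [272]
K = P̄·Hᵀ·S⁻¹ = [53/136; -29/136]
x' = x̄ + K·y = [-189/136, -787/136]
P' = (I − K·H)·P̄ = [251/68 449/68; 449/68 927/68]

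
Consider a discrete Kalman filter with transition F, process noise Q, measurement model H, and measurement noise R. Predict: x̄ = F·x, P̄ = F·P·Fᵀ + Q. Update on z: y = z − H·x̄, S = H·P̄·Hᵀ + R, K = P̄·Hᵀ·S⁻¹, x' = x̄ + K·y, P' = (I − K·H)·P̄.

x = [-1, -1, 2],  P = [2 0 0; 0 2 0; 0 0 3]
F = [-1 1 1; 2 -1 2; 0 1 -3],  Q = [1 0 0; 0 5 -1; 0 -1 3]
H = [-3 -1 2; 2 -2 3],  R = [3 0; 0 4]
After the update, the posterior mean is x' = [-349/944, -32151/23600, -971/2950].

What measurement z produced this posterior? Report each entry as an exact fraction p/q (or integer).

x̄ = F·x = [2, 3, -7]
P̄ = F·P·Fᵀ + Q = [8 0 -7; 0 27 -21; -7 -21 32]
S = H·P̄·Hᵀ + R = [398 380; 380 600]
K = P̄·Hᵀ·S⁻¹ = [-209/944 249/1888; 153/4720 -10173/47200; 103/590 567/5900]
x' − x̄ = [-2237/944, -102951/23600, 19679/2950] = K·y
y = (KᵀK)⁻¹·Kᵀ·(x' − x̄) = [25, 24]
z = y + H·x̄ = [25, 24] + [-23, -23] = [2, 1]

z = [2, 1]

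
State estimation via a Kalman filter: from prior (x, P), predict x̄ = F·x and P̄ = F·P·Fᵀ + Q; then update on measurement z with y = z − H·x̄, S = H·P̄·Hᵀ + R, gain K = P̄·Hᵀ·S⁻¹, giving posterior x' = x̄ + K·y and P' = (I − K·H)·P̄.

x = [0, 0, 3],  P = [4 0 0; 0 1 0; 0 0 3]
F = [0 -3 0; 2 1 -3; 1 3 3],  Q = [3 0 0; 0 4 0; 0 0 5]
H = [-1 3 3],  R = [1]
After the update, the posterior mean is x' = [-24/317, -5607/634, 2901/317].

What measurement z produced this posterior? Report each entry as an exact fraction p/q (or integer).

x̄ = F·x = [0, -9, 9]
P̄ = F·P·Fᵀ + Q = [12 -3 -9; -3 48 -16; -9 -16 45]
S = H·P̄·Hᵀ + R = [634]
K = P̄·Hᵀ·S⁻¹ = [-24/317; 99/634; 48/317]
x' − x̄ = [-24/317, 99/634, 48/317] = K·y
y = (KᵀK)⁻¹·Kᵀ·(x' − x̄) = [1]
z = y + H·x̄ = [1] + [0] = [1]

z = [1]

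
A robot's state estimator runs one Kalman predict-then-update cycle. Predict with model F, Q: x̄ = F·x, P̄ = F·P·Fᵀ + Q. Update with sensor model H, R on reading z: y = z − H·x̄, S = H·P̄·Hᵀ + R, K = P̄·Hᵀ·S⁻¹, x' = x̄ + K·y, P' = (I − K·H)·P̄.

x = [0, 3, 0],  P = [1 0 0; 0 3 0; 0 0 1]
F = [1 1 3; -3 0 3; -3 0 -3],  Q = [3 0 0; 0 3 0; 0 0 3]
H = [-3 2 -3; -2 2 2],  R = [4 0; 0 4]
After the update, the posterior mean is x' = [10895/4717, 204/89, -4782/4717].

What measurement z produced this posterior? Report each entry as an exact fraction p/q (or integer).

x̄ = F·x = [3, 0, 0]
P̄ = F·P·Fᵀ + Q = [16 6 -12; 6 21 0; -12 0 21]
S = H·P̄·Hᵀ + R = [133 -6; -6 284]
K = P̄·Hᵀ·S⁻¹ = [-33/4717 -1463/9434; 33/178 39/356; -909/4717 1077/4717]
x' − x̄ = [-3256/4717, 204/89, -4782/4717] = K·y
y = (KᵀK)⁻¹·Kᵀ·(x' − x̄) = [10, 4]
z = y + H·x̄ = [10, 4] + [-9, -6] = [1, -2]

z = [1, -2]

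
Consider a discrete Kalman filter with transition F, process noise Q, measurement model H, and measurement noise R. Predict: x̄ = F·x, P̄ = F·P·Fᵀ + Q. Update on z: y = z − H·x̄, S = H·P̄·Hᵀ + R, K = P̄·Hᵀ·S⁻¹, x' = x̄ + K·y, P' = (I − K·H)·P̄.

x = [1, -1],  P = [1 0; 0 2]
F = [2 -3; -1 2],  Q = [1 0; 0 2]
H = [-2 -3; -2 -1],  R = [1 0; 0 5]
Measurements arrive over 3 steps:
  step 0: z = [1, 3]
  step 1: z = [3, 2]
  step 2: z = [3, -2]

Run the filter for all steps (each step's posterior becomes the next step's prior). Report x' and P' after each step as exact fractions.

step 0: x̄ = F·x = [5, -3]
step 0: P̄ = F·P·Fᵀ + Q = [23 -14; -14 11]
step 0: y = z − H·x̄ = [2, 10]
step 0: S = H·P̄·Hᵀ + R = [24 13; 13 52]
step 0: K = P̄·Hᵀ·S⁻¹ = [16/83 -716/1079; -37/83 473/1079]
step 0: x' = x̄ + K·y = [-1349/1079, 531/1079]
step 0: P' = (I − K·H)·P̄ = [2737/1079 -1894/1079; -1894/1079 1423/1079]
step 1: x̄ = F·x = [-4291/1079, 2411/1079]
step 1: P̄ = F·P·Fᵀ + Q = [47562/1079 -27270/1079; -27270/1079 18163/1079]
step 1: y = z − H·x̄ = [1888/1079, -4013/1079]
step 1: S = H·P̄·Hᵀ + R = [27554/1079 26577/1079; 26577/1079 104726/1079]
step 1: K = P̄·Hᵀ·S⁻¹ = [379086/2019725 -1404822/2019725; -891057/2019725 927689/2019725]
step 1: x' = x̄ + K·y = [-2143999/2019725, -496362/2019725]
step 1: P' = (I − K·H)·P̄ = [5362854/2019725 -3701598/2019725; -3701598/2019725 2764751/2019725]
step 2: x̄ = F·x = [-2798912/2019725, 46051/80789]
step 2: P̄ = F·P·Fᵀ + Q = [92773076/2019725 -2129016/80789; -2129016/80789 1410708/80789]
step 2: y = z − H·x̄ = [3915176/2019725, -8485999/2019725]
step 2: S = H·P̄·Hᵀ + R = [51816529/2019725 51092204/2019725; 51092204/2019725 203557029/2019725]
step 2: K = P̄·Hᵀ·S⁻¹ = [739976128/3929844601 -2740298416/3929844601; -1735413276/3929844601 1809834876/3929844601]
step 2: x' = x̄ + K·y = [7502019920/3929844601, -8728105813/3929844601]
step 2: P' = (I − K·H)·P̄ = [10461113092/3929844601 -7220734104/3929844601; -7220734104/3929844601 5392293828/3929844601]

step 0: x' = [-1349/1079, 531/1079], P' = [2737/1079 -1894/1079; -1894/1079 1423/1079]
step 1: x' = [-2143999/2019725, -496362/2019725], P' = [5362854/2019725 -3701598/2019725; -3701598/2019725 2764751/2019725]
step 2: x' = [7502019920/3929844601, -8728105813/3929844601], P' = [10461113092/3929844601 -7220734104/3929844601; -7220734104/3929844601 5392293828/3929844601]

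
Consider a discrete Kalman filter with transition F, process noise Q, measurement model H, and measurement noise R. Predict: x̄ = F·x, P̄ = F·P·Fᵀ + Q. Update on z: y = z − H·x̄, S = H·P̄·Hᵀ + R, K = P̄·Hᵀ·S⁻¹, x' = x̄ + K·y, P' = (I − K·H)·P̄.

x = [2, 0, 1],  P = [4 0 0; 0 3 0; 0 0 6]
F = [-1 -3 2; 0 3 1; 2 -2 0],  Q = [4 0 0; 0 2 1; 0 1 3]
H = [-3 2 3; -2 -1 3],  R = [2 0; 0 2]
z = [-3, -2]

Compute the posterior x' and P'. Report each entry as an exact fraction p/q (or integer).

x' = [800784/212423, 196015/212423, 459789/212423]
P' = [3439353/212423 1100783/212423 2667913/212423; 1100783/212423 445237/212423 838257/212423; 2667913/212423 838257/212423 2095619/212423]

x̄ = F·x = [0, 1, 4]
P̄ = F·P·Fᵀ + Q = [59 -15 10; -15 35 -17; 10 -17 31]
y = z − H·x̄ = [-17, -13]
S = H·P̄·Hᵀ + R = [748 377; 377 474]
K = P̄·Hᵀ·S⁻¹ = [-56377/212423 12125/212423; 51448/212423 -66016/212423; -20184/212423 56387/212423]
x' = x̄ + K·y = [800784/212423, 196015/212423, 459789/212423]
P' = (I − K·H)·P̄ = [3439353/212423 1100783/212423 2667913/212423; 1100783/212423 445237/212423 838257/212423; 2667913/212423 838257/212423 2095619/212423]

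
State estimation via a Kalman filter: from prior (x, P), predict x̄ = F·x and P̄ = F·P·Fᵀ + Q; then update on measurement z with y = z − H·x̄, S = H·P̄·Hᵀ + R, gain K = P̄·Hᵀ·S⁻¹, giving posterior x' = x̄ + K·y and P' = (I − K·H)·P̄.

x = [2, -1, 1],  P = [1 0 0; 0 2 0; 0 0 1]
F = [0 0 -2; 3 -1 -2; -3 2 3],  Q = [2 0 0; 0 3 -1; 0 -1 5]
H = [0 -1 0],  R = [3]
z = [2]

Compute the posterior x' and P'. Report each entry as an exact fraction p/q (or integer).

x' = [-10/3, -1, 5/3]
P' = [110/21 4/7 -46/21; 4/7 18/7 -20/7; -46/21 -20/7 251/21]

x̄ = F·x = [-2, 5, -5]
P̄ = F·P·Fᵀ + Q = [6 4 -6; 4 18 -20; -6 -20 31]
y = z − H·x̄ = [7]
S = H·P̄·Hᵀ + R = [21]
K = P̄·Hᵀ·S⁻¹ = [-4/21; -6/7; 20/21]
x' = x̄ + K·y = [-10/3, -1, 5/3]
P' = (I − K·H)·P̄ = [110/21 4/7 -46/21; 4/7 18/7 -20/7; -46/21 -20/7 251/21]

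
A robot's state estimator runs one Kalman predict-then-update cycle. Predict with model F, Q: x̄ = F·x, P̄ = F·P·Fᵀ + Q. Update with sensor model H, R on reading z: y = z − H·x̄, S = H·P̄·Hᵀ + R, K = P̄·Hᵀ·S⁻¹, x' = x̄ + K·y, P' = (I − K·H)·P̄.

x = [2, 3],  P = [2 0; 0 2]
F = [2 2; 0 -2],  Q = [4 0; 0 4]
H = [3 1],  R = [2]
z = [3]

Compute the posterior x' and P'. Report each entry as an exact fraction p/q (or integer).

x' = [184/73, -312/73]
P' = [108/73 -272/73; -272/73 804/73]

x̄ = F·x = [10, -6]
P̄ = F·P·Fᵀ + Q = [20 -8; -8 12]
y = z − H·x̄ = [-21]
S = H·P̄·Hᵀ + R = [146]
K = P̄·Hᵀ·S⁻¹ = [26/73; -6/73]
x' = x̄ + K·y = [184/73, -312/73]
P' = (I − K·H)·P̄ = [108/73 -272/73; -272/73 804/73]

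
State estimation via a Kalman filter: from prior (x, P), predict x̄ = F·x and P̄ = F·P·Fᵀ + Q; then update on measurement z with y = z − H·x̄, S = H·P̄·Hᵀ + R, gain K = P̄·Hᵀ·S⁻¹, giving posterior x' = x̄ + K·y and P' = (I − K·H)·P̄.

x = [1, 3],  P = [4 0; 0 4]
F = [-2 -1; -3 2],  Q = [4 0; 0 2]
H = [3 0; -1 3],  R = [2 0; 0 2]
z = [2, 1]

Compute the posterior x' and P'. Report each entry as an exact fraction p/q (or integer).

x' = [3229/5344, 12107/21376]
P' = [147/668 197/2672; 197/2672 2627/10688]

x̄ = F·x = [-5, 3]
P̄ = F·P·Fᵀ + Q = [24 16; 16 54]
y = z − H·x̄ = [17, -13]
S = H·P̄·Hᵀ + R = [218 72; 72 416]
K = P̄·Hᵀ·S⁻¹ = [441/1336 3/5344; 591/5344 7093/21376]
x' = x̄ + K·y = [3229/5344, 12107/21376]
P' = (I − K·H)·P̄ = [147/668 197/2672; 197/2672 2627/10688]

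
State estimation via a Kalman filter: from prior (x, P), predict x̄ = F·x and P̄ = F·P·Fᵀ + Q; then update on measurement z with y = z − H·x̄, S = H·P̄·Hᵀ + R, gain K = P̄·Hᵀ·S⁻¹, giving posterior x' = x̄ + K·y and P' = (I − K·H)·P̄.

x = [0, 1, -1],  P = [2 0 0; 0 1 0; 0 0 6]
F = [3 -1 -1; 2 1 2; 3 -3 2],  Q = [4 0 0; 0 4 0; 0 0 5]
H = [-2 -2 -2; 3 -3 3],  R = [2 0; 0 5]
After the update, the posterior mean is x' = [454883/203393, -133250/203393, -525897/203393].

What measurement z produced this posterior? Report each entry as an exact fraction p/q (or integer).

x̄ = F·x = [0, -1, -5]
P̄ = F·P·Fᵀ + Q = [29 -1 9; -1 37 33; 9 33 56]
S = H·P̄·Hᵀ + R = [818 -396; -396 689]
K = P̄·Hᵀ·S⁻¹ = [-2327/203393 33201/203393; -50511/203393 -33459/203393; -48514/203393 456/203393]
x' − x̄ = [454883/203393, 70143/203393, 491068/203393] = K·y
y = (KᵀK)⁻¹·Kᵀ·(x' − x̄) = [-10, 13]
z = y + H·x̄ = [-10, 13] + [12, -12] = [2, 1]

z = [2, 1]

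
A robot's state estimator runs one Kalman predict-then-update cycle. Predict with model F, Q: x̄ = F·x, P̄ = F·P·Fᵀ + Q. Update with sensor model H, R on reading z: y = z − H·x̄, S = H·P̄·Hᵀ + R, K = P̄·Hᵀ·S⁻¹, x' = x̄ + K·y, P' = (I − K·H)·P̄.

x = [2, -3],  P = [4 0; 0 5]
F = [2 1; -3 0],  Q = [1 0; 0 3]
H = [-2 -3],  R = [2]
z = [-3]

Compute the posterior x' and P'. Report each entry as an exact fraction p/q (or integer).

x̄ = F·x = [1, -6]
P̄ = F·P·Fᵀ + Q = [22 -24; -24 39]
y = z − H·x̄ = [-19]
S = H·P̄·Hᵀ + R = [153]
K = P̄·Hᵀ·S⁻¹ = [28/153; -23/51]
x' = x̄ + K·y = [-379/153, 131/51]
P' = (I − K·H)·P̄ = [2582/153 -580/51; -580/51 134/17]

x' = [-379/153, 131/51]
P' = [2582/153 -580/51; -580/51 134/17]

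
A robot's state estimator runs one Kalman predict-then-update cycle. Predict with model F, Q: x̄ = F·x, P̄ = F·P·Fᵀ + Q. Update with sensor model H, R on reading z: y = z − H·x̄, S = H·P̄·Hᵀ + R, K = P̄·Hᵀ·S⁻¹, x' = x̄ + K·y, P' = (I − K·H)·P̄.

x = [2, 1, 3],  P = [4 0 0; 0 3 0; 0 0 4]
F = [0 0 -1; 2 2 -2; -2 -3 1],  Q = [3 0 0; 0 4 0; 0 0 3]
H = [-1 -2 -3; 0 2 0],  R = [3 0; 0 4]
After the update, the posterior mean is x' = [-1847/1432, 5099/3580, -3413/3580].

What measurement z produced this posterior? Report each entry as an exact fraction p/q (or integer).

x̄ = F·x = [-3, 0, -4]
P̄ = F·P·Fᵀ + Q = [7 8 -4; 8 48 -42; -4 -42 50]
S = H·P̄·Hᵀ + R = [156 44; 44 196]
K = P̄·Hᵀ·S⁻¹ = [-143/1432 149/1432; 11/3580 1751/3580; -1057/3580 -1297/3580]
x' − x̄ = [2449/1432, 5099/3580, 10907/3580] = K·y
y = (KᵀK)⁻¹·Kᵀ·(x' − x̄) = [-14, 3]
z = y + H·x̄ = [-14, 3] + [15, 0] = [1, 3]

z = [1, 3]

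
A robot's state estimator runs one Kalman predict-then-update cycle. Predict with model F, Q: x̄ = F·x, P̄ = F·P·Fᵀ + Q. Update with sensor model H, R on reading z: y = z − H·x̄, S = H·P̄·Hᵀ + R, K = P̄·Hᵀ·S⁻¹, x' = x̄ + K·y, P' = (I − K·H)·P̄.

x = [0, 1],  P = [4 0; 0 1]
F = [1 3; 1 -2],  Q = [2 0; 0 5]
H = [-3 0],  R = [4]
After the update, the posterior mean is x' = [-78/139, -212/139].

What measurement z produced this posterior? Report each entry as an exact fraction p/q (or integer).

z = [2]

x̄ = F·x = [3, -2]
P̄ = F·P·Fᵀ + Q = [15 -2; -2 13]
S = H·P̄·Hᵀ + R = [139]
K = P̄·Hᵀ·S⁻¹ = [-45/139; 6/139]
x' − x̄ = [-495/139, 66/139] = K·y
y = (KᵀK)⁻¹·Kᵀ·(x' − x̄) = [11]
z = y + H·x̄ = [11] + [-9] = [2]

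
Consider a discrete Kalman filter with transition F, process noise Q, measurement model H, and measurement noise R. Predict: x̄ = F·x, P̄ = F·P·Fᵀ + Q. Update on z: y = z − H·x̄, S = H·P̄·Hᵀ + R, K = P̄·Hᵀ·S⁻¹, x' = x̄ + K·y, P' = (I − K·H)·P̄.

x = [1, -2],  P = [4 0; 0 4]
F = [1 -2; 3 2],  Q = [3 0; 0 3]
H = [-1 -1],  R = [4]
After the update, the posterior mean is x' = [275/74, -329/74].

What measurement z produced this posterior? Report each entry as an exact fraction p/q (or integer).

z = [1]

x̄ = F·x = [5, -1]
P̄ = F·P·Fᵀ + Q = [23 -4; -4 55]
S = H·P̄·Hᵀ + R = [74]
K = P̄·Hᵀ·S⁻¹ = [-19/74; -51/74]
x' − x̄ = [-95/74, -255/74] = K·y
y = (KᵀK)⁻¹·Kᵀ·(x' − x̄) = [5]
z = y + H·x̄ = [5] + [-4] = [1]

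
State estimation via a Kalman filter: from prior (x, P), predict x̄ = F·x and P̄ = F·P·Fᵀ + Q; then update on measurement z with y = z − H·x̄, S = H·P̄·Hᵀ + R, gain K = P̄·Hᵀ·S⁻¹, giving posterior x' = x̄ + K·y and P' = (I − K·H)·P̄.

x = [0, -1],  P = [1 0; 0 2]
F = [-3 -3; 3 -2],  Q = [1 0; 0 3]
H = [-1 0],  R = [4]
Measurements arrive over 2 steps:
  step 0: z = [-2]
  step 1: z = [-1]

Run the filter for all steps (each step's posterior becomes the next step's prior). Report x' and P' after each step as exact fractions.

step 0: x' = [17/8, 61/32], P' = [7/2 3/8; 3/8 631/32]
step 1: x' = [5387/7063, 54002/7063], P' = [27740/7063 10968/7063; 10968/7063 534029/7063]

step 0: x̄ = F·x = [3, 2]
step 0: P̄ = F·P·Fᵀ + Q = [28 3; 3 20]
step 0: y = z − H·x̄ = [1]
step 0: S = H·P̄·Hᵀ + R = [32]
step 0: K = P̄·Hᵀ·S⁻¹ = [-7/8; -3/32]
step 0: x' = x̄ + K·y = [17/8, 61/32]
step 0: P' = (I − K·H)·P̄ = [7/2 3/8; 3/8 631/32]
step 1: x̄ = F·x = [-387/32, 41/16]
step 1: P̄ = F·P·Fᵀ + Q = [6935/32 1371/16; 1371/16 871/8]
step 1: y = z − H·x̄ = [-419/32]
step 1: S = H·P̄·Hᵀ + R = [7063/32]
step 1: K = P̄·Hᵀ·S⁻¹ = [-6935/7063; -2742/7063]
step 1: x' = x̄ + K·y = [5387/7063, 54002/7063]
step 1: P' = (I − K·H)·P̄ = [27740/7063 10968/7063; 10968/7063 534029/7063]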